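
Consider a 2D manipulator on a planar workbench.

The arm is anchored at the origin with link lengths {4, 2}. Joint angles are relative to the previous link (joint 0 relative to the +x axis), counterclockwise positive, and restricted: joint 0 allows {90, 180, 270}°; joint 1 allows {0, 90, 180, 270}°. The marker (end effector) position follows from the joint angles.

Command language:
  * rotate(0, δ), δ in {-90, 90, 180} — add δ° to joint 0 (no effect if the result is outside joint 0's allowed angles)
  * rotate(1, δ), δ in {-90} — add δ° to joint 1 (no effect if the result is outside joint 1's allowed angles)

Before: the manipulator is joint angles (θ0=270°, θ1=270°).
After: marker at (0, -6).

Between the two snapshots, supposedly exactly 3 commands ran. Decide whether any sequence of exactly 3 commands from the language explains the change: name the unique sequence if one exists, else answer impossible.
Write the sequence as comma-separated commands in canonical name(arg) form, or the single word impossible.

rotate(1, -90), rotate(1, -90), rotate(1, -90)

from: joint angles (θ0=270°, θ1=270°)
[1] after rotate(1, -90): joint angles (θ0=270°, θ1=180°)
[2] after rotate(1, -90): joint angles (θ0=270°, θ1=90°)
[3] after rotate(1, -90): joint angles (θ0=270°, θ1=0°)
no other 3-command option fits: unique.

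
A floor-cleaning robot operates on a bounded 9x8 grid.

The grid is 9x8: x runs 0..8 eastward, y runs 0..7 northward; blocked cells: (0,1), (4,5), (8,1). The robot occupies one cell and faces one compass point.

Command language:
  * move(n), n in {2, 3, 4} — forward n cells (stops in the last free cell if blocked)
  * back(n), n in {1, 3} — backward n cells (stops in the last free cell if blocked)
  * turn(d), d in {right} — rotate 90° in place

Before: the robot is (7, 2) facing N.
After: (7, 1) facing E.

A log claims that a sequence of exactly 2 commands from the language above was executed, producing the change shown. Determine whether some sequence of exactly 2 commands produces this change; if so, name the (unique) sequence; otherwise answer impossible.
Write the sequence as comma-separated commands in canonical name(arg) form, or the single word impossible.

back(1), turn(right)

key: cell and facing (now E) both changed — the 2 commands mix motion and turning
start: (7, 2) facing N
1. back(1) → (7, 1) facing N
2. turn(right) → (7, 1) facing E
no rival 2-sequence matches.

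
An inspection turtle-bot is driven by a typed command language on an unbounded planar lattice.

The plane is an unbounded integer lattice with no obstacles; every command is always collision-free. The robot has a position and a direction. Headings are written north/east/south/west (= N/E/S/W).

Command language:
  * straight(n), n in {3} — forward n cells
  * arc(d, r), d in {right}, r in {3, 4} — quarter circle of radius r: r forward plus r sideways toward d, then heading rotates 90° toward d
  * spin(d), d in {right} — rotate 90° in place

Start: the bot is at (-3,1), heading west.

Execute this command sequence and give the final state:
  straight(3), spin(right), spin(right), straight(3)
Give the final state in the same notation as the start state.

start: at (-3,1), heading west
step 1 (straight(3)): at (-6,1), heading west
step 2 (spin(right)): at (-6,1), heading north
step 3 (spin(right)): at (-6,1), heading east
step 4 (straight(3)): at (-3,1), heading east

at (-3,1), heading east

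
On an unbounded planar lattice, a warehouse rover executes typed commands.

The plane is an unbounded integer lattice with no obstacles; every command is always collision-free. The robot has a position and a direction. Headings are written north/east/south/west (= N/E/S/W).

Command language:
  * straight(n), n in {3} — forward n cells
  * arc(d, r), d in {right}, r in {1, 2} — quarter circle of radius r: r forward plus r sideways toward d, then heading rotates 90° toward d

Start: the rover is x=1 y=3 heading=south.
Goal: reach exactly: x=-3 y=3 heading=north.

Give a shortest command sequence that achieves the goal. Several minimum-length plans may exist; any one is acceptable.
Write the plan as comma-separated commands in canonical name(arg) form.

arc(right, 2), arc(right, 2)

start: x=1 y=3 heading=south
t=1 arc(right, 2) ⇒ x=-1 y=1 heading=west
t=2 arc(right, 2) ⇒ x=-3 y=3 heading=north
shorter routes all fall short; 2 is best.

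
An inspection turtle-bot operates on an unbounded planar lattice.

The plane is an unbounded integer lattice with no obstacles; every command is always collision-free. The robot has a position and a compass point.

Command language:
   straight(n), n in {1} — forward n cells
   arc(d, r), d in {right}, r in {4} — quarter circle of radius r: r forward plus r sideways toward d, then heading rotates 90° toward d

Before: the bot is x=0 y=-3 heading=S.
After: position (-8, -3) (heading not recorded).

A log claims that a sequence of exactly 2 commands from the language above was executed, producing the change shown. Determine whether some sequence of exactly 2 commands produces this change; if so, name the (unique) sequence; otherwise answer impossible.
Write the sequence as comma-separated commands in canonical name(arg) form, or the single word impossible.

arc(right, 4), arc(right, 4)

start: x=0 y=-3 heading=S
1. arc(right, 4) → x=-4 y=-7 heading=W
2. arc(right, 4) → x=-8 y=-3 heading=N
uniquely the one of 4 2-step routes that fits.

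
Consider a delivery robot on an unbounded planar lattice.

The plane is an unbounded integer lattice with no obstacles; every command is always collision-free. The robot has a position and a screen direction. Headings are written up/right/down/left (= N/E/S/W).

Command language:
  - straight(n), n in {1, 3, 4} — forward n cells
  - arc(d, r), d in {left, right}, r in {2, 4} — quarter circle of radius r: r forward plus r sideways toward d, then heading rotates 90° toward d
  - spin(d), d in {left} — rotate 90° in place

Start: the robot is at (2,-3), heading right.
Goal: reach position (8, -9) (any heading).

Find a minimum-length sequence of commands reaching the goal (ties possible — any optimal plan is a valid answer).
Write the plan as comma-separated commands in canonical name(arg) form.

initial: at (2,-3), heading right
[1] after arc(right, 4): at (6,-7), heading down
[2] after arc(left, 2): at (8,-9), heading right
no 1-step plan works, so 2 is optimal.

arc(right, 4), arc(left, 2)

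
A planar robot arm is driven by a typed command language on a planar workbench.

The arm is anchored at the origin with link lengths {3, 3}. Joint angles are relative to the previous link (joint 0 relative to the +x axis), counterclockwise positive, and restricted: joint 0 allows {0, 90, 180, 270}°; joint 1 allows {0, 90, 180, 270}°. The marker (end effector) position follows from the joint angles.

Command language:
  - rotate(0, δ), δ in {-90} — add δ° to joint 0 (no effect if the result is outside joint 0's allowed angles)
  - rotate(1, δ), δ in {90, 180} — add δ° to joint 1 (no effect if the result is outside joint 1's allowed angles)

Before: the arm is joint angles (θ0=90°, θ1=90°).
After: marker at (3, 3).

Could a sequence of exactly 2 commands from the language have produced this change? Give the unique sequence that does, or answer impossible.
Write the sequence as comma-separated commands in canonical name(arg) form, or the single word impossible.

rotate(1, 90), rotate(1, 90)

t0: joint angles (θ0=90°, θ1=90°)
step 1 (rotate(1, 90)): joint angles (θ0=90°, θ1=180°)
step 2 (rotate(1, 90)): joint angles (θ0=90°, θ1=270°)
no other 2-command option fits: unique.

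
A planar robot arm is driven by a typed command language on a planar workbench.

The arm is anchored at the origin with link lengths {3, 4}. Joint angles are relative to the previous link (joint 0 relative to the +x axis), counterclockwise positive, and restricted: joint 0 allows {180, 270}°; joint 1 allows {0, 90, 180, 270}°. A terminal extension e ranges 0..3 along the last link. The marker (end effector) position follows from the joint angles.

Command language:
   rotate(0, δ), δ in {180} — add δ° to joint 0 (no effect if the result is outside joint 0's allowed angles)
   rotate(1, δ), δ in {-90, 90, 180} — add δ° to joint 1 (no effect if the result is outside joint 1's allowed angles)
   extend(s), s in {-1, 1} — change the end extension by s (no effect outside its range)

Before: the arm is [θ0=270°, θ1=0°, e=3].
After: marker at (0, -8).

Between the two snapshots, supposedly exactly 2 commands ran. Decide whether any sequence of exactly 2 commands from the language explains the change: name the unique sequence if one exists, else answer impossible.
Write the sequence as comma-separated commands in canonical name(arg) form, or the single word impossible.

extend(-1), extend(-1)

t0: [θ0=270°, θ1=0°, e=3]
step 1 (extend(-1)): [θ0=270°, θ1=0°, e=2]
step 2 (extend(-1)): [θ0=270°, θ1=0°, e=1]
uniquely the one of 36 2-step routes that fits.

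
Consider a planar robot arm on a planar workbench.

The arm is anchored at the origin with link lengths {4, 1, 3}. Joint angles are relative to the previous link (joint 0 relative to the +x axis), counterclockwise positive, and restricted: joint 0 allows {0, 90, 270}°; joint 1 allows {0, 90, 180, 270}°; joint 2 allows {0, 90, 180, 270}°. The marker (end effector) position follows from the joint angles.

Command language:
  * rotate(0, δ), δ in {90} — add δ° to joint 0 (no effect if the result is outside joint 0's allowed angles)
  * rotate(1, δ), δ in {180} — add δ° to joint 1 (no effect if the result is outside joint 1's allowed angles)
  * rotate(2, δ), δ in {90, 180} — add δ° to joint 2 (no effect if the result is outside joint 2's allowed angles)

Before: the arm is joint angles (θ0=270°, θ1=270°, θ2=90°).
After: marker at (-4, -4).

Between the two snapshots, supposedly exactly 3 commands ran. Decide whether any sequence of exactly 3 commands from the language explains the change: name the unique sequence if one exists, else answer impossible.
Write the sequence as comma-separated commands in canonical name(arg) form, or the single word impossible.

t0: joint angles (θ0=270°, θ1=270°, θ2=90°)
[1] after rotate(2, 90): joint angles (θ0=270°, θ1=270°, θ2=180°)
[2] after rotate(2, 90): joint angles (θ0=270°, θ1=270°, θ2=270°)
[3] after rotate(2, 90): joint angles (θ0=270°, θ1=270°, θ2=0°)
no other 3-command option fits: unique.

rotate(2, 90), rotate(2, 90), rotate(2, 90)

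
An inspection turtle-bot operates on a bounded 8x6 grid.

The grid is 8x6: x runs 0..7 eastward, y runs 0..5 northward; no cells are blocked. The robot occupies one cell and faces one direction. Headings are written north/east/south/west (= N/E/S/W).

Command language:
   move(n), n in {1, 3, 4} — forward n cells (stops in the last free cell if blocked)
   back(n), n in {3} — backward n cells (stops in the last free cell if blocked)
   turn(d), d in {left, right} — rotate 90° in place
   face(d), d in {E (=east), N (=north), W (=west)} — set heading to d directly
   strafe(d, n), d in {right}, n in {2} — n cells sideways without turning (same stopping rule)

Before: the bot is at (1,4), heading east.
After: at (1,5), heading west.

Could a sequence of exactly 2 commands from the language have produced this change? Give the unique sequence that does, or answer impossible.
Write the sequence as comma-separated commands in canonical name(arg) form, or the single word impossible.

face(W), strafe(right, 2)

key: cell and facing (now W) both changed — the 2 commands mix motion and turning
initial: at (1,4), heading east
t=1 face(W) ⇒ at (1,4), heading west
t=2 strafe(right, 2) ⇒ at (1,5), heading west
uniquely the one of 100 2-step routes that fits.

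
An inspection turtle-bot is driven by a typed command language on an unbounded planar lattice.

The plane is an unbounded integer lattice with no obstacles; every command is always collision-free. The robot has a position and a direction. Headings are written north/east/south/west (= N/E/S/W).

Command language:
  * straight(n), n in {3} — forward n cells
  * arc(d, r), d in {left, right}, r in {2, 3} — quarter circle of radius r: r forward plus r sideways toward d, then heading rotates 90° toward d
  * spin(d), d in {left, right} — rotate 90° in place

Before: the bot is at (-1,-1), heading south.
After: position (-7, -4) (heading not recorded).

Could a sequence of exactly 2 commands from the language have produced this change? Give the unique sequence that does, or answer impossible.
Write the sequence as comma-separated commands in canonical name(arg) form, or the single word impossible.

arc(right, 3), straight(3)

key: running straight(3) before arc(right, 3) would end elsewhere — order is forced
start: at (-1,-1), heading south
1. arc(right, 3) → at (-4,-4), heading west
2. straight(3) → at (-7,-4), heading west
all 49 alternatives checked — unique.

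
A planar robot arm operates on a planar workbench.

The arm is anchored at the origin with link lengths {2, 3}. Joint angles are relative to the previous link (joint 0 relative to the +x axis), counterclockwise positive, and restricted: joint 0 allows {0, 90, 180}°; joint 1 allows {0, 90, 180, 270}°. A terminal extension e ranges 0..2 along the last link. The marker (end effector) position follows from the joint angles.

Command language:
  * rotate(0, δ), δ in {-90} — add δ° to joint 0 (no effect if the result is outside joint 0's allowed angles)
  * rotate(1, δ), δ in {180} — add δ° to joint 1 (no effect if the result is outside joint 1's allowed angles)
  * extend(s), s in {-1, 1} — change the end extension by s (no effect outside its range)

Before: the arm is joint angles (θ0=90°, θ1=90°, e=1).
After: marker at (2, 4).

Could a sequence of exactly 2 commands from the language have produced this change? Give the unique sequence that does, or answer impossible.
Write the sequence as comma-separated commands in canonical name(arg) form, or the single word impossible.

start: joint angles (θ0=90°, θ1=90°, e=1)
t=1 rotate(0, -90) ⇒ joint angles (θ0=0°, θ1=90°, e=1)
t=2 rotate(0, -90) ⇒ joint angles (θ0=0°, θ1=90°, e=1)
no rival 2-sequence matches.

rotate(0, -90), rotate(0, -90)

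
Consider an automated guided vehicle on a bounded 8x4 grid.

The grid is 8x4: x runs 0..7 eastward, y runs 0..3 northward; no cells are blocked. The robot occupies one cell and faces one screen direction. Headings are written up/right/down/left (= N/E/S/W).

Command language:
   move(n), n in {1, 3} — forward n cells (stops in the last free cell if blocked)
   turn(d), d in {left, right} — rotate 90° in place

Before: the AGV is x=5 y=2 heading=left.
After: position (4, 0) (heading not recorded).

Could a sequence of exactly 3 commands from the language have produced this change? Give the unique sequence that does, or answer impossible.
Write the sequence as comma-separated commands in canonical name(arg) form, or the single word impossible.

key: running move(3) before move(1) would end elsewhere — order is forced
from: x=5 y=2 heading=left
t=1 move(1) ⇒ x=4 y=2 heading=left
t=2 turn(left) ⇒ x=4 y=2 heading=down
t=3 move(3) ⇒ x=4 y=0 heading=down
all 64 alternatives checked — unique.

move(1), turn(left), move(3)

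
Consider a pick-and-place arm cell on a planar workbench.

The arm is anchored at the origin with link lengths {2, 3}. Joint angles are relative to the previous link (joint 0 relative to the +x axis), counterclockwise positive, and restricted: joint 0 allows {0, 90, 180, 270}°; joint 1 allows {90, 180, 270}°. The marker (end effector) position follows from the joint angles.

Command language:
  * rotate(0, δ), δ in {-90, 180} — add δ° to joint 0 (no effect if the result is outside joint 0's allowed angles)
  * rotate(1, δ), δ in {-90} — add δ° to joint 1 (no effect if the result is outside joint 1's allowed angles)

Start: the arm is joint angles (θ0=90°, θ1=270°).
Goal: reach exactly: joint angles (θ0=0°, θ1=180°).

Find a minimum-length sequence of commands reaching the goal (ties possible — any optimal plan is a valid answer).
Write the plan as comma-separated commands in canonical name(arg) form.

rotate(1, -90), rotate(0, -90)

t0: joint angles (θ0=90°, θ1=270°)
1. rotate(1, -90) → joint angles (θ0=90°, θ1=180°)
2. rotate(0, -90) → joint angles (θ0=0°, θ1=180°)
minimal: 2 command(s), checked below 2.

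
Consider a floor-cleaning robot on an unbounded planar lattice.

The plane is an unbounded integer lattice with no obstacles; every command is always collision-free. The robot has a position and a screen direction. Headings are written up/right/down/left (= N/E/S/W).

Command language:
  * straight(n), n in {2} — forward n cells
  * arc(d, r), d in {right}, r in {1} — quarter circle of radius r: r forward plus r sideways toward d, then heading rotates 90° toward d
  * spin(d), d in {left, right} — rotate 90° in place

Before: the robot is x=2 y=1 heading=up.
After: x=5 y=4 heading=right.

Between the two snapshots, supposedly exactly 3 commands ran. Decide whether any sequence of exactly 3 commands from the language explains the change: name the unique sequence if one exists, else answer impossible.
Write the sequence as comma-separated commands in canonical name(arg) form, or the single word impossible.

key: position moved to (5,4) AND the heading swung to E — translation plus rotation needed
start: x=2 y=1 heading=up
t=1 straight(2) ⇒ x=2 y=3 heading=up
t=2 arc(right, 1) ⇒ x=3 y=4 heading=right
t=3 straight(2) ⇒ x=5 y=4 heading=right
all 64 alternatives checked — unique.

straight(2), arc(right, 1), straight(2)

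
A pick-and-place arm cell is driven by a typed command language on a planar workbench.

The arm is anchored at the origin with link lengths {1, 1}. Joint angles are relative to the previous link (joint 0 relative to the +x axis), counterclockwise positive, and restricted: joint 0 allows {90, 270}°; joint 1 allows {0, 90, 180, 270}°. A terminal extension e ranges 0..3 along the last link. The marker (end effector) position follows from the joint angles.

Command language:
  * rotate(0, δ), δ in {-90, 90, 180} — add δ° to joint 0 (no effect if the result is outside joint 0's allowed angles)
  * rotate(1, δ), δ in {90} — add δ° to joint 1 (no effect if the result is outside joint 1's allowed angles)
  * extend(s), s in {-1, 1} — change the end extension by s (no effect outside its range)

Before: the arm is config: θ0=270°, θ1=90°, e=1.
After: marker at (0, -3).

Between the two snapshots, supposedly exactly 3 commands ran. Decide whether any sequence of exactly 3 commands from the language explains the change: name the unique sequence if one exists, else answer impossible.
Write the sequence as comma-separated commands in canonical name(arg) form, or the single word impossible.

t0: config: θ0=270°, θ1=90°, e=1
1. rotate(1, 90) → config: θ0=270°, θ1=180°, e=1
2. rotate(1, 90) → config: θ0=270°, θ1=270°, e=1
3. rotate(1, 90) → config: θ0=270°, θ1=0°, e=1
all 216 alternatives checked — unique.

rotate(1, 90), rotate(1, 90), rotate(1, 90)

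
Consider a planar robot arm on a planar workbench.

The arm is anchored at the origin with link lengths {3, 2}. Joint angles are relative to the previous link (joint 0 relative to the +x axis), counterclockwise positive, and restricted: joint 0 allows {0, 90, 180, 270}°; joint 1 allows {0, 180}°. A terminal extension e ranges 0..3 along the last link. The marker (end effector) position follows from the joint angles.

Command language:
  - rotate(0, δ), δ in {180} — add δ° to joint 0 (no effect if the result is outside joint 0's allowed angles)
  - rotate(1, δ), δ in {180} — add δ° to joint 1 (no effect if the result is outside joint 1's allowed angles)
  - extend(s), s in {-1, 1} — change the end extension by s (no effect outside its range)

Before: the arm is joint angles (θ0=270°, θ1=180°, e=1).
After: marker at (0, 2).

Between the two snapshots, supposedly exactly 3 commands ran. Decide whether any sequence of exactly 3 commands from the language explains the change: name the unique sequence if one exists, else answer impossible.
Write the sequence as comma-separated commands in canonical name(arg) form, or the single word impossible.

extend(1), extend(1), extend(1)

t0: joint angles (θ0=270°, θ1=180°, e=1)
1. extend(1) → joint angles (θ0=270°, θ1=180°, e=2)
2. extend(1) → joint angles (θ0=270°, θ1=180°, e=3)
3. extend(1) → joint angles (θ0=270°, θ1=180°, e=3)
uniquely the one of 64 3-step routes that fits.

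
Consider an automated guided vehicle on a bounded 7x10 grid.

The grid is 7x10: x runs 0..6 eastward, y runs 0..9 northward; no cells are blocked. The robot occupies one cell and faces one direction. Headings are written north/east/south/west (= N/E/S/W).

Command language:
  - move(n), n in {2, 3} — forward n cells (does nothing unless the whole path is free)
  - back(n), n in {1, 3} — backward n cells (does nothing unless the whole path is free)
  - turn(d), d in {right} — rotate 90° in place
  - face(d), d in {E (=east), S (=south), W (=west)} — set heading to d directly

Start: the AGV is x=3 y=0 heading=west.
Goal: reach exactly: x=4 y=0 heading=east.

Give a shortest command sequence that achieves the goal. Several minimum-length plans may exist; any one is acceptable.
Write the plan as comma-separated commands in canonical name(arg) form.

from: x=3 y=0 heading=west
t=1 back(1) ⇒ x=4 y=0 heading=west
t=2 face(E) ⇒ x=4 y=0 heading=east
no 1-step plan works, so 2 is optimal.

back(1), face(E)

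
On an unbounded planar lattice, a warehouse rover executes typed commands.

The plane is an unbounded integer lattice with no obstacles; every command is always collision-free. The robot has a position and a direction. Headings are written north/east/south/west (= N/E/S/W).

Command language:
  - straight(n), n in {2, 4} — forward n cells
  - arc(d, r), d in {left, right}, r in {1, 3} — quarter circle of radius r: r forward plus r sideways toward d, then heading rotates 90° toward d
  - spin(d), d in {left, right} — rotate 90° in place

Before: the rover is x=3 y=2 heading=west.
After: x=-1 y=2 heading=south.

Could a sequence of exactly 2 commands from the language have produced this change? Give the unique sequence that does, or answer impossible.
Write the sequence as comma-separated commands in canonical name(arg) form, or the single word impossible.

straight(4), spin(left)

key: position moved to (-1,2) AND the heading swung to S — translation plus rotation needed
begin: x=3 y=2 heading=west
1. straight(4) → x=-1 y=2 heading=west
2. spin(left) → x=-1 y=2 heading=south
no rival 2-sequence matches.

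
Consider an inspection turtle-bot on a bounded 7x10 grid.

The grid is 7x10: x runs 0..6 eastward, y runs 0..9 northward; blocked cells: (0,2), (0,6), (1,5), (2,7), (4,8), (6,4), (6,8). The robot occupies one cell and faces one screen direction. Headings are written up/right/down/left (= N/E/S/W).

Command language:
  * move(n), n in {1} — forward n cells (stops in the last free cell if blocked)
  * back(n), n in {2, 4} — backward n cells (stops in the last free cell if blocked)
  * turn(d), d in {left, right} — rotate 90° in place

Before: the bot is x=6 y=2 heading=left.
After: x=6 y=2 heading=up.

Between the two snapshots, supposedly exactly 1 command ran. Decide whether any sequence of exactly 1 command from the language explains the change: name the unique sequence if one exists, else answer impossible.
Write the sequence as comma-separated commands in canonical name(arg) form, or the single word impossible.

turn(right)

key: (6,2) unchanged — the single command moves nothing
from: x=6 y=2 heading=left
t=1 turn(right) ⇒ x=6 y=2 heading=up
no rival 1-sequence matches.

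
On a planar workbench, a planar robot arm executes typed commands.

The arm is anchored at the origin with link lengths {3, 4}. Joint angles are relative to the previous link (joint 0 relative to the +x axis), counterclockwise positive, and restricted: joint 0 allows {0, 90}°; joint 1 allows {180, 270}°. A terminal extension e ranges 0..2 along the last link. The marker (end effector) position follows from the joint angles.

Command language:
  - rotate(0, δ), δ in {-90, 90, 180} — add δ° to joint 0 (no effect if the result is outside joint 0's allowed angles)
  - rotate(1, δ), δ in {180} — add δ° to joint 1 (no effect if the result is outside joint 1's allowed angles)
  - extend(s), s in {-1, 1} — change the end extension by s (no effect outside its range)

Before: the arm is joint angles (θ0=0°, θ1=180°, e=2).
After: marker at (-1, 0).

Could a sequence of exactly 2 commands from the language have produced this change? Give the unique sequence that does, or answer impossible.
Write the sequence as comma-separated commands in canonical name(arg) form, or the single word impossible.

extend(-1), extend(-1)

start: joint angles (θ0=0°, θ1=180°, e=2)
step 1 (extend(-1)): joint angles (θ0=0°, θ1=180°, e=1)
step 2 (extend(-1)): joint angles (θ0=0°, θ1=180°, e=0)
all 36 alternatives checked — unique.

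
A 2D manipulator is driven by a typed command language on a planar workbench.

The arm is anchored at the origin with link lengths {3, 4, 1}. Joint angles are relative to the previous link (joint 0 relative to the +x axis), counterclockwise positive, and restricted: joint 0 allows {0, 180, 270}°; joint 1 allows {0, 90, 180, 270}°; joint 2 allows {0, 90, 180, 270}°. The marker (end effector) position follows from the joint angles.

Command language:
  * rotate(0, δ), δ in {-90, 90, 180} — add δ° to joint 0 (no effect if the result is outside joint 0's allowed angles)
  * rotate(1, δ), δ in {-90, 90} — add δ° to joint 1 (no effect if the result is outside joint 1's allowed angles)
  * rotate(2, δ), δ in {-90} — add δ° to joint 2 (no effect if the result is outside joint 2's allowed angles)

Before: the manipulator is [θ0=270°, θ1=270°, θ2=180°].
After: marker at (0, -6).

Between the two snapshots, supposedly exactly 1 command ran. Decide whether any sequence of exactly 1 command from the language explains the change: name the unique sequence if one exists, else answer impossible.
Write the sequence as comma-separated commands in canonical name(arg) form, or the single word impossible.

initial: [θ0=270°, θ1=270°, θ2=180°]
1. rotate(1, 90) → [θ0=270°, θ1=0°, θ2=180°]
all 6 alternatives checked — unique.

rotate(1, 90)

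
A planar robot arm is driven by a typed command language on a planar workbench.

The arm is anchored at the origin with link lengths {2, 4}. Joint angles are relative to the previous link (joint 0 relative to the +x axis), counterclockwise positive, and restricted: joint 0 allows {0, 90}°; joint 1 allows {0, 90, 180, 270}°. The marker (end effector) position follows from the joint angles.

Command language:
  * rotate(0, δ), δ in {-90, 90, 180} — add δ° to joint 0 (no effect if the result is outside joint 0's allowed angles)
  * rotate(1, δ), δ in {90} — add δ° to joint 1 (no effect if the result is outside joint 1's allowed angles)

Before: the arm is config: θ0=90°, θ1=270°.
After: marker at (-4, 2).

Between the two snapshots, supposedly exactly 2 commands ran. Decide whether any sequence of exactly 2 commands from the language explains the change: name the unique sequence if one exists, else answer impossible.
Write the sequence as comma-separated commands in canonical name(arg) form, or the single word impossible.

rotate(1, 90), rotate(1, 90)

start: config: θ0=90°, θ1=270°
[1] after rotate(1, 90): config: θ0=90°, θ1=0°
[2] after rotate(1, 90): config: θ0=90°, θ1=90°
all 16 alternatives checked — unique.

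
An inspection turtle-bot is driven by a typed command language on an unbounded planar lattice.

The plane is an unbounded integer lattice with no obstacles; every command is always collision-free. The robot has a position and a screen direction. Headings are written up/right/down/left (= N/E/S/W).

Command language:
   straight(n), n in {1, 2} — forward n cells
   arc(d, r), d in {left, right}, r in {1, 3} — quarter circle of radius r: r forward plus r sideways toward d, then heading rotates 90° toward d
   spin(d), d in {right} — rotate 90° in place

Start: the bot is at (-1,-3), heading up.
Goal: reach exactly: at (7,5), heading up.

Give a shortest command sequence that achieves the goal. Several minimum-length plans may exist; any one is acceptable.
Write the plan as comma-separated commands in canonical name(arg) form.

t0: at (-1,-3), heading up
[1] after straight(2): at (-1,-1), heading up
[2] after arc(right, 3): at (2,2), heading right
[3] after straight(2): at (4,2), heading right
[4] after arc(left, 3): at (7,5), heading up
minimal: 4 command(s), checked below 4.

straight(2), arc(right, 3), straight(2), arc(left, 3)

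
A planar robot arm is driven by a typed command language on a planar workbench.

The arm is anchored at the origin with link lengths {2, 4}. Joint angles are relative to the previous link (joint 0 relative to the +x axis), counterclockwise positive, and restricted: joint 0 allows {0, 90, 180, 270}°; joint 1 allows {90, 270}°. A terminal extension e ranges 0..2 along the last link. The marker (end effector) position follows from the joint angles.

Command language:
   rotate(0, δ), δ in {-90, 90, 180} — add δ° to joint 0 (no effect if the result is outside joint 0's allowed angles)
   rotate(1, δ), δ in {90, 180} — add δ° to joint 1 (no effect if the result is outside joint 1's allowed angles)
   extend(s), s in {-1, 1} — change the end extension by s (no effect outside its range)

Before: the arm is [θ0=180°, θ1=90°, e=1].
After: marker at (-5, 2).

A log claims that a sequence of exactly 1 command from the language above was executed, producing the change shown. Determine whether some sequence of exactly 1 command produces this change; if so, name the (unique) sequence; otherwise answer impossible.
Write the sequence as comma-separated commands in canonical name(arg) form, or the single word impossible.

t0: [θ0=180°, θ1=90°, e=1]
t=1 rotate(0, -90) ⇒ [θ0=90°, θ1=90°, e=1]
all 7 alternatives checked — unique.

rotate(0, -90)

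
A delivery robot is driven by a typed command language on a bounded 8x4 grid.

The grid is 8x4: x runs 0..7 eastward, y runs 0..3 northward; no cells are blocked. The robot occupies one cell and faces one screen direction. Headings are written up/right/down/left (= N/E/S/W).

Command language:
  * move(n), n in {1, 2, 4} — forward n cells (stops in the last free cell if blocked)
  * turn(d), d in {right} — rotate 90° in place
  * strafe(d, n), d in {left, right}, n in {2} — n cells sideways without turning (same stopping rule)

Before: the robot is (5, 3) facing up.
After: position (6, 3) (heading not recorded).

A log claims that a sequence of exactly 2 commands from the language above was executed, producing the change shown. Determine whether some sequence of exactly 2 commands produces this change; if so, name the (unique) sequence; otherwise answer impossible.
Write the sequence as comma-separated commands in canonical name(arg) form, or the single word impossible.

key: running move(1) before turn(right) would end elsewhere — order is forced
initial: (5, 3) facing up
[1] after turn(right): (5, 3) facing right
[2] after move(1): (6, 3) facing right
no rival 2-sequence matches.

turn(right), move(1)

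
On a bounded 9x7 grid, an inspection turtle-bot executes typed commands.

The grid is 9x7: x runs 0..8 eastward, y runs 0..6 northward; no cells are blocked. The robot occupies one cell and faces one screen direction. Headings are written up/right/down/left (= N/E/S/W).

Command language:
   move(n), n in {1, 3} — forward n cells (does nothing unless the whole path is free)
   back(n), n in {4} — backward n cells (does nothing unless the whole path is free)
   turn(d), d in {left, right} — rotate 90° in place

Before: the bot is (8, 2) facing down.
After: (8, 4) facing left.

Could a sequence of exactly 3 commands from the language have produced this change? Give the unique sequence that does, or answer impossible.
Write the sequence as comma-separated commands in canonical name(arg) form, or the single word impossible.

impossible

every 3-command combo misses the target.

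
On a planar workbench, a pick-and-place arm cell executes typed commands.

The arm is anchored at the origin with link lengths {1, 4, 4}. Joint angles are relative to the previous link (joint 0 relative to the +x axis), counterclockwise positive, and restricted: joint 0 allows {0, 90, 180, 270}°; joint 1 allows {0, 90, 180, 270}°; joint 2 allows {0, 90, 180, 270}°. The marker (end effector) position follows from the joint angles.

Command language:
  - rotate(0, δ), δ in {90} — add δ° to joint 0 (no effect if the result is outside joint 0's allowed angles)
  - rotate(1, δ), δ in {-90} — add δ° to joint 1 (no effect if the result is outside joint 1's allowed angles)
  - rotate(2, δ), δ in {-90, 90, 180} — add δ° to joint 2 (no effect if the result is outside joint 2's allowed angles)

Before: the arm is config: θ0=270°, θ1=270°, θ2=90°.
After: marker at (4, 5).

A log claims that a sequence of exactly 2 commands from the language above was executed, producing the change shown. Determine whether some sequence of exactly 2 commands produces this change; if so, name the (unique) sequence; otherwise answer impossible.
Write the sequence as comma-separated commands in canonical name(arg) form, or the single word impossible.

rotate(0, 90), rotate(0, 90)

t0: config: θ0=270°, θ1=270°, θ2=90°
step 1 (rotate(0, 90)): config: θ0=0°, θ1=270°, θ2=90°
step 2 (rotate(0, 90)): config: θ0=90°, θ1=270°, θ2=90°
no rival 2-sequence matches.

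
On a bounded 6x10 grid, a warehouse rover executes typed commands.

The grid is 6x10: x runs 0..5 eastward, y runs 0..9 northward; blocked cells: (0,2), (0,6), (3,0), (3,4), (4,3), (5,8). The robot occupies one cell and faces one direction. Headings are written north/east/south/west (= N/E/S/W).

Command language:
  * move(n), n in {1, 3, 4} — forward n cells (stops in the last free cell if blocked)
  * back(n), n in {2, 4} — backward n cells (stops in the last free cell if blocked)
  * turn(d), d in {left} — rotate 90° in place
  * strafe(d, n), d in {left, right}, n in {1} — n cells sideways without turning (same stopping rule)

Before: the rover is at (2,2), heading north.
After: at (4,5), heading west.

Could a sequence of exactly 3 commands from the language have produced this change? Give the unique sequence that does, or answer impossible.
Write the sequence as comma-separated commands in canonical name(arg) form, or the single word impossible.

key: running back(2) before move(3) would end elsewhere — order is forced
start: at (2,2), heading north
[1] after move(3): at (2,5), heading north
[2] after turn(left): at (2,5), heading west
[3] after back(2): at (4,5), heading west
no rival 3-sequence matches.

move(3), turn(left), back(2)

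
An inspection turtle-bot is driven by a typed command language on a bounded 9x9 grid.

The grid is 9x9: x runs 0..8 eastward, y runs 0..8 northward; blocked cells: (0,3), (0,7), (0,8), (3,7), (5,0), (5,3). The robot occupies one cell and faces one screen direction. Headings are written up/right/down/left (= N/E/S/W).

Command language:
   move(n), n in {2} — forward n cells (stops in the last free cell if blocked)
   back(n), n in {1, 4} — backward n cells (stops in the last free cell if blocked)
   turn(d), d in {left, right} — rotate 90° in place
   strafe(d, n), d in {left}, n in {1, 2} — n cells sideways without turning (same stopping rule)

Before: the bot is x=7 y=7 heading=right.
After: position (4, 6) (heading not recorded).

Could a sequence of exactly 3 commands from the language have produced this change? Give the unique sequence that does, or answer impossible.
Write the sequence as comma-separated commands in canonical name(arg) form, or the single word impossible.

back(4), turn(left), back(1)

key: back(4) is stopped early by the blocked cell at (3,7)
begin: x=7 y=7 heading=right
[1] after back(4): x=4 y=7 heading=right
[2] after turn(left): x=4 y=7 heading=up
[3] after back(1): x=4 y=6 heading=up
no rival 3-sequence matches.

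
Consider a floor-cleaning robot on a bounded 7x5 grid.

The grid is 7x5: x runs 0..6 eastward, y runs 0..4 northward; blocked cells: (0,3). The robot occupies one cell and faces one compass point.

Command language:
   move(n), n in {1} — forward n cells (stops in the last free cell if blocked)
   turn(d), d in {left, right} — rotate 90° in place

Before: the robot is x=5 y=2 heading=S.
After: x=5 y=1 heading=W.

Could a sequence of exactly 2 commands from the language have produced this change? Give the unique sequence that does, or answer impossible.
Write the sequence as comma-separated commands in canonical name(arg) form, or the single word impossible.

key: cell and facing (now W) both changed — the 2 commands mix motion and turning
start: x=5 y=2 heading=S
step 1 (move(1)): x=5 y=1 heading=S
step 2 (turn(right)): x=5 y=1 heading=W
no rival 2-sequence matches.

move(1), turn(right)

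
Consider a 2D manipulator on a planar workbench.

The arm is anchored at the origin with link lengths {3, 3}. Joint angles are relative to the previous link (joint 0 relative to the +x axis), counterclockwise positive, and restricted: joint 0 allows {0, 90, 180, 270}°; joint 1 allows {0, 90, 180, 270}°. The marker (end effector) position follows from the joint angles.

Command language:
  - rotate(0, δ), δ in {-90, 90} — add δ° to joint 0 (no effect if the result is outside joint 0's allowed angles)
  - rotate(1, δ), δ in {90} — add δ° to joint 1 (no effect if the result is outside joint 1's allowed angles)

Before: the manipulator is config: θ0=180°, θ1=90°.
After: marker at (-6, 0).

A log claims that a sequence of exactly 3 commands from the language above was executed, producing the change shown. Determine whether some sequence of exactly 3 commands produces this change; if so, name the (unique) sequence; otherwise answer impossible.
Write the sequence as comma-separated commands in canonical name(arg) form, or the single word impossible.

start: config: θ0=180°, θ1=90°
t=1 rotate(1, 90) ⇒ config: θ0=180°, θ1=180°
t=2 rotate(1, 90) ⇒ config: θ0=180°, θ1=270°
t=3 rotate(1, 90) ⇒ config: θ0=180°, θ1=0°
no other 3-command option fits: unique.

rotate(1, 90), rotate(1, 90), rotate(1, 90)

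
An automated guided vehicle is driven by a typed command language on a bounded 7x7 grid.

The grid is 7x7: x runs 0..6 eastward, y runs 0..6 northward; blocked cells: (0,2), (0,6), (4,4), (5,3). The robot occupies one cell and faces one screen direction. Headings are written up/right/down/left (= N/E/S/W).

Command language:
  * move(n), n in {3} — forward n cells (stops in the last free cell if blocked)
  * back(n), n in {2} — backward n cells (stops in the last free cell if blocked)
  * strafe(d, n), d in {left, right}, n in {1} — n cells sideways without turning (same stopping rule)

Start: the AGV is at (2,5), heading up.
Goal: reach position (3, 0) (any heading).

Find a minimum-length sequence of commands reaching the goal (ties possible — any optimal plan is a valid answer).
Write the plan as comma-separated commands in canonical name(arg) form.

strafe(right, 1), back(2), back(2), back(2)

from: at (2,5), heading up
1. strafe(right, 1) → at (3,5), heading up
2. back(2) → at (3,3), heading up
3. back(2) → at (3,1), heading up
4. back(2) → at (3,0), heading up
shorter routes all fall short; 4 is best.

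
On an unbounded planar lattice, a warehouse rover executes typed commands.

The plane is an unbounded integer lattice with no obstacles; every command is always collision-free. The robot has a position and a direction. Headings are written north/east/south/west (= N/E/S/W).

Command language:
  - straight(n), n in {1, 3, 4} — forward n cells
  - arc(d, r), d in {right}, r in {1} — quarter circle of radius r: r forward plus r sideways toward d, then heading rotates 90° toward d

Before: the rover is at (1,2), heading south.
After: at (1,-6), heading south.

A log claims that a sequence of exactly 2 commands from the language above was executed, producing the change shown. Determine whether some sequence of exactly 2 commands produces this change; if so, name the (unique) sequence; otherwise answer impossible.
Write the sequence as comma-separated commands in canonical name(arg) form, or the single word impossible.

straight(4), straight(4)

key: still facing S at the end — nothing in the sequence rotates
initial: at (1,2), heading south
step 1 (straight(4)): at (1,-2), heading south
step 2 (straight(4)): at (1,-6), heading south
all 16 alternatives checked — unique.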